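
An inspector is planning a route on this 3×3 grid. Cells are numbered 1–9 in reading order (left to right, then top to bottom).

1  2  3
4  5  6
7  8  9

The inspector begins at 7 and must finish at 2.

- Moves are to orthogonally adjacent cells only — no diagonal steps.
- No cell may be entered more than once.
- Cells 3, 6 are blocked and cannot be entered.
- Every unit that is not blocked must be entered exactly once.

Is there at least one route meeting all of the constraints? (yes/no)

no

Cell 9 has only one open neighbour but is neither the start nor the goal, so a Hamiltonian route would have to both enter and leave it through the same neighbour — impossible without revisiting.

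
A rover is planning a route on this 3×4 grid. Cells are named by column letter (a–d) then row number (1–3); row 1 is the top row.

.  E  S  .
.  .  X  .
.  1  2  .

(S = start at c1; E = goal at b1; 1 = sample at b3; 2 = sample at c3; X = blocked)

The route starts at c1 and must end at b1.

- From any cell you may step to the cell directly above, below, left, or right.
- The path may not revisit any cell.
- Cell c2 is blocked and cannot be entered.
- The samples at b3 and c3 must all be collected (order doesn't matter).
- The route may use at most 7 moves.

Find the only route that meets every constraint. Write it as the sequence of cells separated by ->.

c1 -> d1 -> d2 -> d3 -> c3 -> b3 -> b2 -> b1

The 7-move cap with required stops at b3, c3 leaves no slack for detours.
Route from c1: right 1 to d1, down 2 to d3, left 2 to b3, up 2 to b1 — 7 moves in all.
Check: all required cells visited; 7 ≤ 7 moves.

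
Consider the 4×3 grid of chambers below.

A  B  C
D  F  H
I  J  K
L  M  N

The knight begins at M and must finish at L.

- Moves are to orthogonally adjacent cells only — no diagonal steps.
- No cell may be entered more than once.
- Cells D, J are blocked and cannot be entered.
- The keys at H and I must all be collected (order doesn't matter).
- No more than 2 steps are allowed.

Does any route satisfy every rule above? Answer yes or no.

no

I must be visited but has only one open neighbour (L), and it is neither the start nor the goal — the route would have to enter and leave through L, re-entering it.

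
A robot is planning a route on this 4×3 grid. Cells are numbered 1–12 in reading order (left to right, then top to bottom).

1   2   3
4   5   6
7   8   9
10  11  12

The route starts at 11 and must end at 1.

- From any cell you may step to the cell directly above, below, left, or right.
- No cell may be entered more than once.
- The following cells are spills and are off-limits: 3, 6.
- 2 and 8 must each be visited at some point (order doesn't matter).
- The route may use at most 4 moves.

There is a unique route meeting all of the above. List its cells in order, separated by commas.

11, 8, 5, 2, 1

The 4-move cap with required stops at 2, 8 leaves no slack for detours.
Route from 11: 3× up (reaching 2), left to 1 — 4 moves in all.
Check: all required cells visited; 4 ≤ 4 moves.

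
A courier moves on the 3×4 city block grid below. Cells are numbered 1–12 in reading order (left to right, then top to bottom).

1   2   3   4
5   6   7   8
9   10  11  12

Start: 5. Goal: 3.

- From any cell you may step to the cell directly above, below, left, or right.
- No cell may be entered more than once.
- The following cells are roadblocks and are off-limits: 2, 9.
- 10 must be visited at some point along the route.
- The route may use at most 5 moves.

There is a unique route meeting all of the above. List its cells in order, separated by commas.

5, 6, 10, 11, 7, 3

Any route must reach 10 and still end at 3 within 5 moves, so the order of the required stops is forced.
Route from 5: right 1 to 6, down 1 to 10, right 1 to 11, up 2 to 3 — 5 moves in all.
Check: all required cells visited; 5 ≤ 5 moves.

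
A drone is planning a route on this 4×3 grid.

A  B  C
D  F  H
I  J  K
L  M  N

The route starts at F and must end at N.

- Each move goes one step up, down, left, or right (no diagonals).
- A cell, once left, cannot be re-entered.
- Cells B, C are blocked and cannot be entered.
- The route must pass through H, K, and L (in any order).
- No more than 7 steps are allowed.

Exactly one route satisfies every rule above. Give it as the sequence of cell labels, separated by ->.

F -> H -> K -> J -> I -> L -> M -> N

Any route must reach H, K, and L and still end at N within 7 moves, so the order of the required stops is forced.
Route from F: right 1 to H, down 1 to K, left 2 to I, down 1 to L, right 2 to N — 7 moves in all.
Check: all required cells visited; 7 ≤ 7 moves.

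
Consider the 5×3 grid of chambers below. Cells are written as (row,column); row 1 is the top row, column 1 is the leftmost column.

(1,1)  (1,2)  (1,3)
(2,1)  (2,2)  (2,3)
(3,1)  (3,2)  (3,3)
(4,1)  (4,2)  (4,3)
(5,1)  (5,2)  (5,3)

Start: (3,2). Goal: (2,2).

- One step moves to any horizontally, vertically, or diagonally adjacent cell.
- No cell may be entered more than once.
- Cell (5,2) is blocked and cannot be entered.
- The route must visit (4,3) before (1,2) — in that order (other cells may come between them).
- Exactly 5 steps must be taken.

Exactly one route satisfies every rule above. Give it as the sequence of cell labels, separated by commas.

(3,2), (4,3), (3,3), (2,3), (1,2), (2,2)

The waypoints must appear in the order (4,3), (1,2), with no cell reused.
Route from (3,2): down-right 1 to (4,3), up 2 to (2,3), up-left 1 to (1,2), down 1 to (2,2) — 5 moves in all.
Check: order respected ((4,3) at step 1, (1,2) at step 4); 5 moves as required.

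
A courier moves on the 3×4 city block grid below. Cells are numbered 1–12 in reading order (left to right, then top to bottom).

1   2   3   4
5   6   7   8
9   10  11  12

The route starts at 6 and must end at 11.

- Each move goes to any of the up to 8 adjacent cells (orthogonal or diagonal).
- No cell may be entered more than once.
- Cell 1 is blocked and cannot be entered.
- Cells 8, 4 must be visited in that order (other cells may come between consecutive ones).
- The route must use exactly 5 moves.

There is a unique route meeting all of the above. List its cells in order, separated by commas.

6, 3, 8, 4, 7, 11

The waypoints must appear in the order 8, 4, with no cell reused.
Route from 6: up-right to 3, down-right to 8, up to 4, down-left to 7, down to 11 — 5 moves in all.
Check: order respected (8 at step 2, 4 at step 3); 5 moves as required.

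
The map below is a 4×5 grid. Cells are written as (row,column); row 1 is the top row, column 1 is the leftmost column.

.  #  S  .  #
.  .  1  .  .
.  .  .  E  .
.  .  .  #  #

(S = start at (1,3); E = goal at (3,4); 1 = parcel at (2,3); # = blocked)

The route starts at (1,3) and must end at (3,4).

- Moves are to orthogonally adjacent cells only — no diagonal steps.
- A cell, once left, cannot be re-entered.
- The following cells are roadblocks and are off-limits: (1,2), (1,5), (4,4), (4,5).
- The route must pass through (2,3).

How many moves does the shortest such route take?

3

Any route passes through (2,3) somewhere between (1,3) and (3,4). Summing Manhattan distances along the two legs ((1,3) → (2,3) → (3,4)) gives a lower bound of 1 + 2 = 3 moves.
A route of 3 moves achieves this: (1,3) → (2,3) → (3,3) → (3,4).
Since 3 matches the lower bound, it is optimal.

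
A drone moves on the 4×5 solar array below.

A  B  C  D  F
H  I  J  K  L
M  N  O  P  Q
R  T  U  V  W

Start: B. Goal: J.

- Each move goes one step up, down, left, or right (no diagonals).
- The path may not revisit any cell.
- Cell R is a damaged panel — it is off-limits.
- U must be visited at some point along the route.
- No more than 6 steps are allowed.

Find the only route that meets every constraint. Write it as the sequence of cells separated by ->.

B -> I -> N -> T -> U -> O -> J

Any route must reach U and still end at J within 6 moves, so the order of the required stops is forced.
Route from B: down 3 to T, right 1 to U, up 2 to J — 6 moves in all.
Check: all required cells visited; 6 ≤ 6 moves.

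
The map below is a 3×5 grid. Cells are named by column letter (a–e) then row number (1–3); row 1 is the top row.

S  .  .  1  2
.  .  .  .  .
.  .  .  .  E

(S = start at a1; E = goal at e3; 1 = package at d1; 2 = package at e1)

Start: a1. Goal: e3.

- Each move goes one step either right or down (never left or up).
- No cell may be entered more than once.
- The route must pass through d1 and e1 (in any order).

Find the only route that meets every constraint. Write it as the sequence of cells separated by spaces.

a1 b1 c1 d1 e1 e2 e3

Moves only go right or down, so the column and row indices never decrease.
Route from a1: right 4 to e1, down 2 to e3 — 6 moves in all.
Check: all required cells visited.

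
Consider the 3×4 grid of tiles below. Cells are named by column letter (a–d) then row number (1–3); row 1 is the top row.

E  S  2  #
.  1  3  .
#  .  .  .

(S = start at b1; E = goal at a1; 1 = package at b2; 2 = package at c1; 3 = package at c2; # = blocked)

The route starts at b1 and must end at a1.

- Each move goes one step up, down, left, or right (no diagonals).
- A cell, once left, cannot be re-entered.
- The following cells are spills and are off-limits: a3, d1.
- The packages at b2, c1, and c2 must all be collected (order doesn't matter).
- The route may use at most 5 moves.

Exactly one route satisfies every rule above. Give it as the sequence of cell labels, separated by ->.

b1 -> c1 -> c2 -> b2 -> a2 -> a1

The budget equals the shortest possible length, so every move has to be on a shortest route through the required cells.
Route from b1: right to c1, down to c2, 2× left (reaching a2), up to a1 — 5 moves in all.
Check: all required cells visited; 5 ≤ 5 moves.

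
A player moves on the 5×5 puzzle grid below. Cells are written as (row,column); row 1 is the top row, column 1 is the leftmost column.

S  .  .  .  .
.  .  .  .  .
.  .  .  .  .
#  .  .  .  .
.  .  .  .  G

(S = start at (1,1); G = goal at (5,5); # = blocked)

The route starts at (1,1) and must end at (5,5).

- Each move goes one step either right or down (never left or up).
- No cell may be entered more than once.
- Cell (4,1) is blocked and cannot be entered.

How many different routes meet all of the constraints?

A right/down-only route from (1,1) to (5,5) makes exactly 4 down-moves and 4 right-moves in some order.
With no other constraints that would be C(8,4) = 70 routes.
Subtract routes through each blocked cell (inclusion–exclusion for overlaps): − through (4,1): 5 → 65.
That gives 65 routes.

65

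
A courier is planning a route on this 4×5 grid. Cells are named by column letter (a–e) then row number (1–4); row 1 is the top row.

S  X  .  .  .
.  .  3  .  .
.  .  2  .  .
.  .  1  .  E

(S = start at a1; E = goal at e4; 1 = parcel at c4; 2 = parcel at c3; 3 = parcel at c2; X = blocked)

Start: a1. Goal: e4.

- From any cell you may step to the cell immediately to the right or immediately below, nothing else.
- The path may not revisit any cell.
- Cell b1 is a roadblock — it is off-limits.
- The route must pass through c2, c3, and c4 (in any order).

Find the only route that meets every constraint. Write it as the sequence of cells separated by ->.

Moves only go right or down, so the column and row indices never decrease.
Route from a1: down 1 to a2, right 2 to c2, down 2 to c4, right 2 to e4 — 7 moves in all.
Check: all required cells visited.

a1 -> a2 -> b2 -> c2 -> c3 -> c4 -> d4 -> e4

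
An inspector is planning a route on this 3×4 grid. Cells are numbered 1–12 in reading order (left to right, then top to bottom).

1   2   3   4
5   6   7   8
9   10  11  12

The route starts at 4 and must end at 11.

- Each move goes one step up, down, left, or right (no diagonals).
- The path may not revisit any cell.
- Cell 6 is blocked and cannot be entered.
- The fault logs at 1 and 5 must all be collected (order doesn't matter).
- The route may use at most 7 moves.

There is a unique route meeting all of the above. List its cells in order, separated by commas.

Any route must reach 1 and 5 and still end at 11 within 7 moves, so the order of the required stops is forced.
Route from 4: 3× left (reaching 1), 2× down (reaching 9), 2× right (reaching 11) — 7 moves in all.
Check: all required cells visited; 7 ≤ 7 moves.

4, 3, 2, 1, 5, 9, 10, 11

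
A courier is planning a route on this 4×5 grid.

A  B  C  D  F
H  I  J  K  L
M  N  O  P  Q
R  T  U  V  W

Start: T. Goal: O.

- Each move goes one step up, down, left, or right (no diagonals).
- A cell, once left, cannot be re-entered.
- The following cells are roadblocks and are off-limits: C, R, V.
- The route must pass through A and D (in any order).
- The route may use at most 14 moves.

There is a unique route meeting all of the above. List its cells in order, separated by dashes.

The budget equals the shortest possible length, so every move has to be on a shortest route through the required cells.
Route from T: up 1 to N, left 1 to M, up 2 to A, right 1 to B, down 1 to I, right 2 to K, up 1 to D, right 1 to F, down 2 to Q, left 2 to O — 14 moves in all.
Check: all required cells visited; 14 ≤ 14 moves.

T - N - M - H - A - B - I - J - K - D - F - L - Q - P - O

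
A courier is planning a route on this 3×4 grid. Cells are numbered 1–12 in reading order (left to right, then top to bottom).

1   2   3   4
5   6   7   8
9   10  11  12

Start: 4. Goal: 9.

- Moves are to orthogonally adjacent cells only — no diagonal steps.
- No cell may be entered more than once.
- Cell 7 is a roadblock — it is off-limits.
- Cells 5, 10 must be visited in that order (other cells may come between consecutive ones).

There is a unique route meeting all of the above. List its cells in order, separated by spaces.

The waypoints must appear in the order 5, 10, with no cell reused.
Route from 4: 3× left (reaching 1), down to 5, right to 6, down to 10, left to 9 — 7 moves in all.
Check: order respected (5 at step 4, 10 at step 6).

4 3 2 1 5 6 10 9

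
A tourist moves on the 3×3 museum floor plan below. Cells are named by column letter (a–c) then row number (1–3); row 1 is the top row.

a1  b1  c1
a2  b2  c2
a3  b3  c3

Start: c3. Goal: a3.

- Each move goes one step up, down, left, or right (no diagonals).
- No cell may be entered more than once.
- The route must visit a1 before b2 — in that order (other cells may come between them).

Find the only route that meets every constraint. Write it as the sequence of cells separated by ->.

The waypoints must appear in the order a1, b2, with no cell reused.
Route from c3: 2× up (reaching c1), 2× left (reaching a1), down to a2, right to b2, down to b3, left to a3 — 8 moves in all.
Check: order respected (a1 at step 4, b2 at step 6).

c3 -> c2 -> c1 -> b1 -> a1 -> a2 -> b2 -> b3 -> a3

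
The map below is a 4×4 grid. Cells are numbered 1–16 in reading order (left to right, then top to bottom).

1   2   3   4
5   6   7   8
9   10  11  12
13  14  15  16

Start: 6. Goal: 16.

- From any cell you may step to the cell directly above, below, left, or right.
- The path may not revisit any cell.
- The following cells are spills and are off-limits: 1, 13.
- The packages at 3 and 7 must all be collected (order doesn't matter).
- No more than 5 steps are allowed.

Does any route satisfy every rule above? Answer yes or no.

Even ignoring the no-revisit rule, getting from 6 to 16, taking the cheapest ordering 6 → 7 → 3 → 16 needs at least 1 + 1 + 4 = 6 moves (Manhattan distance per leg), which exceeds the 5-move limit.

no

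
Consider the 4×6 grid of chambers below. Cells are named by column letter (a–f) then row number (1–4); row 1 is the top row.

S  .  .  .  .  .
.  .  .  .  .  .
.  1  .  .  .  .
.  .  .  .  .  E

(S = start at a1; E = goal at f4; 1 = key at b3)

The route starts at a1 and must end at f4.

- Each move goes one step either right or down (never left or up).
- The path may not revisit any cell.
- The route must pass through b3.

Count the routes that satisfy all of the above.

A right/down-only route from a1 to f4 makes exactly 3 down-moves and 5 right-moves in some order.
With no other constraints that would be C(8,3) = 56 routes.
Split at b3 and multiply the segment counts: a1→b3: 3; b3→f4: 5; product = 15.
That gives 15 routes.

15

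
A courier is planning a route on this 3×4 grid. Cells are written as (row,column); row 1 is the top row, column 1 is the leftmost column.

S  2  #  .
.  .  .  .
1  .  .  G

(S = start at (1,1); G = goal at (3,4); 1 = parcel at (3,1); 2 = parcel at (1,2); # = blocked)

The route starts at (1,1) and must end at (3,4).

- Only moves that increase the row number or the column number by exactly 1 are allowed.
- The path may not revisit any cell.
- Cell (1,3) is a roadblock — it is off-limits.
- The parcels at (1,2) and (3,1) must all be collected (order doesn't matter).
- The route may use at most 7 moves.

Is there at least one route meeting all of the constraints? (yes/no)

no

(3,1) is below but to the left of (1,2): going (1,2) → (3,1) would need a leftward move and (3,1) → (1,2) an upward move, so no right/down-only route can visit both required cells.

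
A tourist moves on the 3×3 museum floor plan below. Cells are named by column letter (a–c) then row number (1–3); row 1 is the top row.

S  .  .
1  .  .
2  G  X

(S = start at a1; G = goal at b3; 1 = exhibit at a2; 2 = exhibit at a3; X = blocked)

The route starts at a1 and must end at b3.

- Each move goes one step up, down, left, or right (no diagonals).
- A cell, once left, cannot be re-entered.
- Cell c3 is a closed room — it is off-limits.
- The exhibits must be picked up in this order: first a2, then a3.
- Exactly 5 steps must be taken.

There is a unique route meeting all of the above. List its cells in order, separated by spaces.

The waypoints must appear in the order a2, a3, with no cell reused.
Route from a1: right 1 to b1, down 1 to b2, left 1 to a2, down 1 to a3, right 1 to b3 — 5 moves in all.
Check: order respected (1 at step 3, 2 at step 4); 5 moves as required.

a1 b1 b2 a2 a3 b3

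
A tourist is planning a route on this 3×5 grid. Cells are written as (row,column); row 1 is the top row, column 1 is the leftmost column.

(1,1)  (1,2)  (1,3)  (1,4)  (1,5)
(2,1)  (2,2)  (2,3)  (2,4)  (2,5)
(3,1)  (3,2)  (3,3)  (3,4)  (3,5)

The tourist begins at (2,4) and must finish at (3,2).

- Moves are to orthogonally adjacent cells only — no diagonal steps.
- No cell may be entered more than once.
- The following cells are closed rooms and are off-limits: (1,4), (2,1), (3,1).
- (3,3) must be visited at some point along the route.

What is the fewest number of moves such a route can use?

3

Any route passes through (3,3) somewhere between (2,4) and (3,2). Summing Manhattan distances along the two legs ((2,4) → (3,3) → (3,2)) gives a lower bound of 2 + 1 = 3 moves.
A route of 3 moves achieves this: (2,4) → (3,4) → (3,3) → (3,2).
Since 3 matches the lower bound, it is optimal.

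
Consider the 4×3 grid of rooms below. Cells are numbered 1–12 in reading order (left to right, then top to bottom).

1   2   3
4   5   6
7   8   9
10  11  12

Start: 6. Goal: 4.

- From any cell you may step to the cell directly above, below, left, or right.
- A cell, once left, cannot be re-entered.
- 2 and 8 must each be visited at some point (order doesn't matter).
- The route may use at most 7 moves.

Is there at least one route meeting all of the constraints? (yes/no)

yes

One route that works: 6 → 3 → 2 → 5 → 8 → 7 → 4.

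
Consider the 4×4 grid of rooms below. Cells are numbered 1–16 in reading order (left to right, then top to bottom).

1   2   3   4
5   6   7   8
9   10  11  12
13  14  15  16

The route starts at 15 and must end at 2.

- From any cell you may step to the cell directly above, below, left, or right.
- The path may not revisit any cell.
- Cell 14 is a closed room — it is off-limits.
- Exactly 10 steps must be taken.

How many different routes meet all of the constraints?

12

Need simple routes of exactly 10 moves from 15 to 2 (Manhattan distance 4, so 3 moves are spent on a detour and 3 undoing it).
Branch systematically from the start, pruning whenever the remaining move budget drops below the Manhattan distance to 2 or differs from it in parity. Grouping the completions by first move — via 11: 3; via 16: 9 — and summing: 3 + 9 = 12.
That gives 12 routes.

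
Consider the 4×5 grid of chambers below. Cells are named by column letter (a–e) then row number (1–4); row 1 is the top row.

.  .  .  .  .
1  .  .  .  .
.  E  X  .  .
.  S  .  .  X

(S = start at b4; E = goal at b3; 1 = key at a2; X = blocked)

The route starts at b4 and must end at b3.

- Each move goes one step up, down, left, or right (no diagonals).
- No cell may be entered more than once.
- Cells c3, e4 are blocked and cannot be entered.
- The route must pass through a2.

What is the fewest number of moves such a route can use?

Any route passes through a2 somewhere between b4 and b3. Summing Manhattan distances along the two legs (b4 → a2 → b3) gives a lower bound of 3 + 2 = 5 moves.
A route of 5 moves achieves this: b4 → a4 → a3 → a2 → b2 → b3.
Since 5 matches the lower bound, it is optimal.

5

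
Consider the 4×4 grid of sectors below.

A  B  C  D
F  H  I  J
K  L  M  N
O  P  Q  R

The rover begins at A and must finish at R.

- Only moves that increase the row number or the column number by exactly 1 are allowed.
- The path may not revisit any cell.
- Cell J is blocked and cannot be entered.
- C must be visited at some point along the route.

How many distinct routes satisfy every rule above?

A right/down-only route from A to R makes exactly 3 down-moves and 3 right-moves in some order.
With no other constraints that would be C(6,3) = 20 routes.
Split at C and multiply the segment counts (each segment already excludes blocked cells): A→C: 1; C→R: 2; product = 2.
That gives 2 routes.

2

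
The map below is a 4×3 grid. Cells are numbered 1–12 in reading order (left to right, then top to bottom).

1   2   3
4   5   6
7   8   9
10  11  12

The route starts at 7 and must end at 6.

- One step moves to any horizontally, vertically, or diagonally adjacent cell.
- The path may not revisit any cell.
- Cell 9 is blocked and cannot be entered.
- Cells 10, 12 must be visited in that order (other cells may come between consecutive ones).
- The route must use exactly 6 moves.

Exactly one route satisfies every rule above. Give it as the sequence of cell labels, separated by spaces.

The waypoints must appear in the order 10, 12, with no cell reused.
Route from 7: down 1 to 10, right 2 to 12, up-left 1 to 8, up 1 to 5, right 1 to 6 — 6 moves in all.
Check: order respected (10 at step 1, 12 at step 3); 6 moves as required.

7 10 11 12 8 5 6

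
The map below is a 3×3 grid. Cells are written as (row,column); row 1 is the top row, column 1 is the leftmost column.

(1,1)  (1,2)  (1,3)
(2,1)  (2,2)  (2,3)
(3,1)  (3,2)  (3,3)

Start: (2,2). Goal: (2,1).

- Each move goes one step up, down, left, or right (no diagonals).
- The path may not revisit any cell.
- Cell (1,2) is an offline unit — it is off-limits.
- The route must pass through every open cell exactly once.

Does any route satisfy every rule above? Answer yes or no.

no

Cell (1,1) has only one open neighbour but is neither the start nor the goal, so a Hamiltonian route would have to both enter and leave it through the same neighbour — impossible without revisiting.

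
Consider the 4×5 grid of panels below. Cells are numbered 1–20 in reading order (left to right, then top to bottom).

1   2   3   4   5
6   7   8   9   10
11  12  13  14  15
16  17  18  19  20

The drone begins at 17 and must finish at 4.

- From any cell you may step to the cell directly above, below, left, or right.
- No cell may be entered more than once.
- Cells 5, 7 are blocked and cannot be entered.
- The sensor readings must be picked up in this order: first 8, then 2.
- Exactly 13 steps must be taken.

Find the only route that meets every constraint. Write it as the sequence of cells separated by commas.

The waypoints must appear in the order 8, 2, with no cell reused.
Route from 17: 2× right (reaching 19), 2× up (reaching 9), left to 8, down to 13, 2× left (reaching 11), 2× up (reaching 1), 3× right (reaching 4) — 13 moves in all.
Check: order respected (8 at step 5, 2 at step 11); 13 moves as required.

17, 18, 19, 14, 9, 8, 13, 12, 11, 6, 1, 2, 3, 4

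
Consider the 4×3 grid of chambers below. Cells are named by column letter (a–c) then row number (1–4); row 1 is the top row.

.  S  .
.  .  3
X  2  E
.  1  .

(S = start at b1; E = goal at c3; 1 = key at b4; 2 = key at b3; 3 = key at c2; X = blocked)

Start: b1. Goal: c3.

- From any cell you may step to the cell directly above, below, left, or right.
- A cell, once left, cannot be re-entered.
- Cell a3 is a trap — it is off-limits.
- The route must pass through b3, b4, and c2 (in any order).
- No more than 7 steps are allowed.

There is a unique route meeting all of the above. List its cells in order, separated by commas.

Any route must reach b3, b4, and c2 and still end at c3 within 7 moves, so the order of the required stops is forced.
Route from b1: right to c1, down to c2, left to b2, 2× down (reaching b4), right to c4, up to c3 — 7 moves in all.
Check: all required cells visited; 7 ≤ 7 moves.

b1, c1, c2, b2, b3, b4, c4, c3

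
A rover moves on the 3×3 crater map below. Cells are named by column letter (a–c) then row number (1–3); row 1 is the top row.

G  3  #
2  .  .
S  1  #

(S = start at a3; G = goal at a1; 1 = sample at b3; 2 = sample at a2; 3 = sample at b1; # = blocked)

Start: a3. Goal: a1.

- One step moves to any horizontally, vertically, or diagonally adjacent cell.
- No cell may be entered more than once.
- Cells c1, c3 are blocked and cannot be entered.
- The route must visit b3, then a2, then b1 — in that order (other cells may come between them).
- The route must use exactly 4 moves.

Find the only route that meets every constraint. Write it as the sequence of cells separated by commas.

a3, b3, a2, b1, a1

The waypoints must appear in the order b3, a2, b1, with no cell reused.
Route from a3: right 1 to b3, up-left 1 to a2, up-right 1 to b1, left 1 to a1 — 4 moves in all.
Check: order respected (1 at step 1, 2 at step 2, 3 at step 3); 4 moves as required.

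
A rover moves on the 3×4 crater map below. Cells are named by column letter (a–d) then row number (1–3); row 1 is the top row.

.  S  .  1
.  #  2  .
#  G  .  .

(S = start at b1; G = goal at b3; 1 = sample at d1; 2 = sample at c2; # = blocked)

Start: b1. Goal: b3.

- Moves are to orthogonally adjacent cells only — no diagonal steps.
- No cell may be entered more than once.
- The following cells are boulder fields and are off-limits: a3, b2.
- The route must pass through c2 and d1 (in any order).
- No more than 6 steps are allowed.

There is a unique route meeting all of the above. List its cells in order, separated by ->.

The budget equals the shortest possible length, so every move has to be on a shortest route through the required cells.
Route from b1: right 2 to d1, down 1 to d2, left 1 to c2, down 1 to c3, left 1 to b3 — 6 moves in all.
Check: all required cells visited; 6 ≤ 6 moves.

b1 -> c1 -> d1 -> d2 -> c2 -> c3 -> b3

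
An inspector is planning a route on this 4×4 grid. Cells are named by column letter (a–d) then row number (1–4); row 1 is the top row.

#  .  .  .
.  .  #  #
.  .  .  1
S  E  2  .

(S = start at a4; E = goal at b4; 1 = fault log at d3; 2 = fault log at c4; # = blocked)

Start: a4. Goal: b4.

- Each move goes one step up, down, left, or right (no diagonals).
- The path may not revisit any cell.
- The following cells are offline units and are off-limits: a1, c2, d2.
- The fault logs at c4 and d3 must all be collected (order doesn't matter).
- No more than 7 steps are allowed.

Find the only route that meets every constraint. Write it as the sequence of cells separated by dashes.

Any route must reach c4 and d3 and still end at b4 within 7 moves, so the order of the required stops is forced.
Route from a4: up to a3, 3× right (reaching d3), down to d4, 2× left (reaching b4) — 7 moves in all.
Check: all required cells visited; 7 ≤ 7 moves.

a4 - a3 - b3 - c3 - d3 - d4 - c4 - b4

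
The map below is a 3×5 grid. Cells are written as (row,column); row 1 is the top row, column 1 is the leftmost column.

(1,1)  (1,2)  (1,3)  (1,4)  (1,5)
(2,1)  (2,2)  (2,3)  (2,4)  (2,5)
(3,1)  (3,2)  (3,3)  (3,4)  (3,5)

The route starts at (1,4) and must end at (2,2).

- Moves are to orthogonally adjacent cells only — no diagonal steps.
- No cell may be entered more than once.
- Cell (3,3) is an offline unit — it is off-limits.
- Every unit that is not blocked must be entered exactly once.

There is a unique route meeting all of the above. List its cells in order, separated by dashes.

Need to visit all 14 open cells exactly once, starting at (1,4) and ending at (2,2).
Cell (3,4) has only two open neighbours ((2,4) and (3,5)), so the path must pass straight through it: one of those is the cell it's entered from and the other is where it exits.
Route from (1,4): right to (1,5), 2× down (reaching (3,5)), left to (3,4), up to (2,4), left to (2,3), up to (1,3), 2× left (reaching (1,1)), 2× down (reaching (3,1)), right to (3,2), up to (2,2) — 13 moves in all.
Check: all 14 open cells covered.

(1,4) - (1,5) - (2,5) - (3,5) - (3,4) - (2,4) - (2,3) - (1,3) - (1,2) - (1,1) - (2,1) - (3,1) - (3,2) - (2,2)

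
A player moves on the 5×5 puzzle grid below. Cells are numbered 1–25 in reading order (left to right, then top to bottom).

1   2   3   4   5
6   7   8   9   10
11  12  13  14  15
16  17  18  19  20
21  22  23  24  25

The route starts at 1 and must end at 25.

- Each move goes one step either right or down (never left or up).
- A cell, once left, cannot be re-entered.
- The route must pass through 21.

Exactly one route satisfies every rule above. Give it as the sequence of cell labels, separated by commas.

Moves only go right or down, so the column and row indices never decrease.
Route from 1: down 4 to 21, right 4 to 25 — 8 moves in all.
Check: all required cells visited.

1, 6, 11, 16, 21, 22, 23, 24, 25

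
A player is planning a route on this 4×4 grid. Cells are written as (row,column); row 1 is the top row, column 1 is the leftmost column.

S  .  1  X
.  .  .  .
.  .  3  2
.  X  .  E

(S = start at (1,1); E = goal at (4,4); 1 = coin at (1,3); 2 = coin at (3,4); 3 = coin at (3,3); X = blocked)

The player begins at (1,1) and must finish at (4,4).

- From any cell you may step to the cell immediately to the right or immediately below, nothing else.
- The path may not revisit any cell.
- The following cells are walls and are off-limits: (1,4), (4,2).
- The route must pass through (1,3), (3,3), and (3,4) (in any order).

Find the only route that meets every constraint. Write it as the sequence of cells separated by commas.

Moves only go right or down, so the column and row indices never decrease.
Route from (1,1): 2× right (reaching (1,3)), 2× down (reaching (3,3)), right to (3,4), down to (4,4) — 6 moves in all.
Check: all required cells visited.

(1,1), (1,2), (1,3), (2,3), (3,3), (3,4), (4,4)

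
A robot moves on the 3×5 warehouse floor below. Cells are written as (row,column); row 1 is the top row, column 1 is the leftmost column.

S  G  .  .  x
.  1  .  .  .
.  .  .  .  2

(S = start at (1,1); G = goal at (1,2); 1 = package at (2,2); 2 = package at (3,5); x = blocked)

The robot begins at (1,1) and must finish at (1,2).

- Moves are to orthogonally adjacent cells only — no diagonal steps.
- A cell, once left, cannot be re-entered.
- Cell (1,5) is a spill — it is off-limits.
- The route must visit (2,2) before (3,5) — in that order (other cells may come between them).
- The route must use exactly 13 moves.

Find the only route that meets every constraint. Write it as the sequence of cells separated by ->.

(1,1) -> (2,1) -> (3,1) -> (3,2) -> (2,2) -> (2,3) -> (3,3) -> (3,4) -> (3,5) -> (2,5) -> (2,4) -> (1,4) -> (1,3) -> (1,2)

The waypoints must appear in the order (2,2), (3,5), with no cell reused.
Route from (1,1): down 2 to (3,1), right 1 to (3,2), up 1 to (2,2), right 1 to (2,3), down 1 to (3,3), right 2 to (3,5), up 1 to (2,5), left 1 to (2,4), up 1 to (1,4), left 2 to (1,2) — 13 moves in all.
Check: order respected (1 at step 4, 2 at step 8); 13 moves as required.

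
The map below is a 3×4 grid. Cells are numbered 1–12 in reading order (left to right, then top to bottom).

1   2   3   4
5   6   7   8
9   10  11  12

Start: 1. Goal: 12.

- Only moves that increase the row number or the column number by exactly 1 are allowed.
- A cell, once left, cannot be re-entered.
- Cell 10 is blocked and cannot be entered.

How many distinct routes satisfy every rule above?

7

A right/down-only route from 1 to 12 makes exactly 2 down-moves and 3 right-moves in some order.
With no other constraints that would be C(5,2) = 10 routes.
Subtract routes through each blocked cell (inclusion–exclusion for overlaps): − through 10: 3 → 7.
That gives 7 routes.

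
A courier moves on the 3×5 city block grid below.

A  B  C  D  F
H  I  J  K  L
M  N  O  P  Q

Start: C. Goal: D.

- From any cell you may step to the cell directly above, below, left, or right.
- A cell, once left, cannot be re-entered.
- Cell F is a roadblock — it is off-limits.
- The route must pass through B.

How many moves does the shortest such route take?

5

Any route passes through B somewhere between C and D. Summing Manhattan distances along the two legs (C → B → D) gives a lower bound of 1 + 2 = 3 moves.
The shortest route satisfying every rule uses 5 moves: C → B → I → J → K → D.
The bound of 3 isn't tight here; checking systematically, no route of length 3 through 4 satisfies every constraint, so 5 is the minimum.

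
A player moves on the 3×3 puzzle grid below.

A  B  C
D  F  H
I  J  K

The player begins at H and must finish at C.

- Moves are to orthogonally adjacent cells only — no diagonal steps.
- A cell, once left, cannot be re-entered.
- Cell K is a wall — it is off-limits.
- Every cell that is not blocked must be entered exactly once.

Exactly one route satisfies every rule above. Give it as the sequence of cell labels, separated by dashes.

H - F - J - I - D - A - B - C

Need to visit all 8 open cells exactly once, starting at H and ending at C.
Cell J has only two open neighbours (F and I), so the path must pass straight through it: one of those is the cell it's entered from and the other is where it exits.
Route from H: left 1 to F, down 1 to J, left 1 to I, up 2 to A, right 2 to C — 7 moves in all.
Check: all 8 open cells covered.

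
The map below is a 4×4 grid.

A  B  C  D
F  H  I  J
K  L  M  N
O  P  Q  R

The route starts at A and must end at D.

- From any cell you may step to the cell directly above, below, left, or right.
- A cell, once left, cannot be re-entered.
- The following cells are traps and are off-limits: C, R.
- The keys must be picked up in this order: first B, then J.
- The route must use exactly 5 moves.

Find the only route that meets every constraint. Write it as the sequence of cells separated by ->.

The waypoints must appear in the order B, J, with no cell reused.
Route from A: right 1 to B, down 1 to H, right 2 to J, up 1 to D — 5 moves in all.
Check: order respected (B at step 1, J at step 4); 5 moves as required.

A -> B -> H -> I -> J -> D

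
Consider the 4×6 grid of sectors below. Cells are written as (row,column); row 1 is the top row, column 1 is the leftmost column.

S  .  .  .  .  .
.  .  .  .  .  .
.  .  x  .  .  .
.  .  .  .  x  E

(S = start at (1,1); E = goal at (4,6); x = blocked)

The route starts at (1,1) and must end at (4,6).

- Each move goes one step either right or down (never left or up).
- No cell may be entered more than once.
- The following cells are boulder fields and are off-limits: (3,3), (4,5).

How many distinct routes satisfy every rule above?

15

A right/down-only route from (1,1) to (4,6) makes exactly 3 down-moves and 5 right-moves in some order.
With no other constraints that would be C(8,3) = 56 routes.
Subtract routes through each blocked cell (inclusion–exclusion for overlaps): − through (3,3): 24 − through (4,5): 35 + through (3,3)&(4,5): 18 → 15.
That gives 15 routes.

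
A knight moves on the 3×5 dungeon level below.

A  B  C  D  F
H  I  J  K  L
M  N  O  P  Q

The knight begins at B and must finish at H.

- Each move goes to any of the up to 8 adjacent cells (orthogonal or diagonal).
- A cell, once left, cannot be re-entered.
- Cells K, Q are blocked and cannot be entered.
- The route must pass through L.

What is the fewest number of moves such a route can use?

Any route passes through L somewhere between B and H. Summing Chebyshev distances along the two legs (B → L → H) gives a lower bound of 3 + 4 = 7 moves.
A route of 7 moves achieves this: B → C → D → L → P → J → I → H.
Since 7 matches the lower bound, it is optimal.

7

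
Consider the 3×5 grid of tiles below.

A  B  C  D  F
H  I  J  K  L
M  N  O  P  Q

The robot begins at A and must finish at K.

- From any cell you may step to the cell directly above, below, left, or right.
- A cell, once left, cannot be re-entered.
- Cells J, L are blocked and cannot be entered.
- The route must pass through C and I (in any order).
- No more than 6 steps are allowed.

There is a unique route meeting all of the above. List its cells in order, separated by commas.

A, H, I, B, C, D, K

The budget equals the shortest possible length, so every move has to be on a shortest route through the required cells.
Route from A: down 1 to H, right 1 to I, up 1 to B, right 2 to D, down 1 to K — 6 moves in all.
Check: all required cells visited; 6 ≤ 6 moves.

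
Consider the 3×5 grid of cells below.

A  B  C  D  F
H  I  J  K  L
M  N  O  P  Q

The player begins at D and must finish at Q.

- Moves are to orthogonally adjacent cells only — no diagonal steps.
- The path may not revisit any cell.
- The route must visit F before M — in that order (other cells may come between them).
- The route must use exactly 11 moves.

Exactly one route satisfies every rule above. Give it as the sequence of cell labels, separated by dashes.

D - F - L - K - J - I - H - M - N - O - P - Q

The waypoints must appear in the order F, M, with no cell reused.
Route from D: right 1 to F, down 1 to L, left 4 to H, down 1 to M, right 4 to Q — 11 moves in all.
Check: order respected (F at step 1, M at step 7); 11 moves as required.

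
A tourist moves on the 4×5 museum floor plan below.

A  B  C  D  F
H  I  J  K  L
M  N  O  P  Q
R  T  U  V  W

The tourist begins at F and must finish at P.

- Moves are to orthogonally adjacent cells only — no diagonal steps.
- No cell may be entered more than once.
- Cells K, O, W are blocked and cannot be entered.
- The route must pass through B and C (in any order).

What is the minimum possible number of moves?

Any route passes through B and C in some order between F and P. Summing Manhattan distances along each leg and taking the cheapest ordering (F → B → C → P) gives a lower bound of 3 + 1 + 3 = 7 moves.
That bound ignores the blocked cells. Measuring each leg by the fewest moves that actually steer around them (F→B: 3; B→C: 1; C→P: 5) raises the lower bound to 9.
A route of 9 moves exists: F → D → C → B → I → N → T → U → V → P.
Since 9 matches that lower bound, it is optimal.

9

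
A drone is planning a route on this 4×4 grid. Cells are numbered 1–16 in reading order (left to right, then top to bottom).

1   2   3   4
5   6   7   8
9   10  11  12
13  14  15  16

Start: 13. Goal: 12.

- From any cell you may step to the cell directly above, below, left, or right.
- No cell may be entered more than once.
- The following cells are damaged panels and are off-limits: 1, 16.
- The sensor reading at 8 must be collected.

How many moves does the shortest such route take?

Any route passes through 8 somewhere between 13 and 12. Summing Manhattan distances along the two legs (13 → 8 → 12) gives a lower bound of 5 + 1 = 6 moves.
A route of 6 moves achieves this: 13 → 9 → 5 → 6 → 7 → 8 → 12.
Since 6 matches the lower bound, it is optimal.

6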